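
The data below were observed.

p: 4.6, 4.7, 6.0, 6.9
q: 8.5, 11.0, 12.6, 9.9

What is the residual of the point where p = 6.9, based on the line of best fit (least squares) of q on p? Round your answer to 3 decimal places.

-1.195

n = 4, Σx = 22.2, Σy = 42, Σxy = 234.71, Σx² = 126.86
Sxx = Σx² − (Σx)²/n = 126.86 − 123.21 = 3.65
Sxy = Σxy − (Σx)(Σy)/n = 234.71 − 233.1 = 1.61
b = Sxy/Sxx = 1.61/3.65 = 0.441096
a = ȳ − b·x̄ = 10.5 − 0.441096·5.55 = 8.051918
ŷ(6.9) = 8.051918 + 0.441096·6.9 = 11.095479
residual = y − ŷ = 9.9 − 11.095479 = -1.195479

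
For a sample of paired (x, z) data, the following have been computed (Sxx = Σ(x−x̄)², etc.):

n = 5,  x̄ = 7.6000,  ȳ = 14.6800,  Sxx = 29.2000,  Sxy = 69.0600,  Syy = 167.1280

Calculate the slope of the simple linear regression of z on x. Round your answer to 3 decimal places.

2.365

b = Sxy/Sxx = 69.06/29.2 = 2.365068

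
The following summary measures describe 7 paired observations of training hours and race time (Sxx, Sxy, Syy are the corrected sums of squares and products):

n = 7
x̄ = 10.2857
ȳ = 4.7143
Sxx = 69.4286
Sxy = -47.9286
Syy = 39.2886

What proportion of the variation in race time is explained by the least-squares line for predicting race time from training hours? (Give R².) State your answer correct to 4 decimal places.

R² = Sxy²/(Sxx·Syy) = (-47.9286)²/(69.4286·39.2886) = 0.842140

0.8421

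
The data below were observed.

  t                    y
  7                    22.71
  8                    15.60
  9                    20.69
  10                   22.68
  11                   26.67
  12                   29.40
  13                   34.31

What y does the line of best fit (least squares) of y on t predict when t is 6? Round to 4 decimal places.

14.8114

n = 7, Σx = 70, Σy = 172.06, Σxy = 1788.98, Σx² = 728
Sxx = Σx² − (Σx)²/n = 728 − 700 = 28
Sxy = Σxy − (Σx)(Σy)/n = 1788.98 − 1720.6 = 68.38
b = Sxy/Sxx = 68.38/28 = 2.442143
a = ȳ − b·x̄ = 24.58 − 2.442143·10 = 0.158571
ŷ(6) = a + b·6 = 0.158571 + 2.442143·6 = 14.811429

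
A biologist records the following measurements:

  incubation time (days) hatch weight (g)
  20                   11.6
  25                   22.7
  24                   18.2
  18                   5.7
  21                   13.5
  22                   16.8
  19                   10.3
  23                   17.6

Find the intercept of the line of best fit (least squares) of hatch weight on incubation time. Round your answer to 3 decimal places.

n = 8, Σx = 172, Σy = 116.4, Σxy = 2592.5, Σx² = 3740
Sxx = Σx² − (Σx)²/n = 3740 − 3698 = 42
Sxy = Σxy − (Σx)(Σy)/n = 2592.5 − 2502.6 = 89.9
b = Sxy/Sxx = 89.9/42 = 2.140476
a = ȳ − b·x̄ = 14.55 − 2.140476·21.5 = -31.470238

-31.470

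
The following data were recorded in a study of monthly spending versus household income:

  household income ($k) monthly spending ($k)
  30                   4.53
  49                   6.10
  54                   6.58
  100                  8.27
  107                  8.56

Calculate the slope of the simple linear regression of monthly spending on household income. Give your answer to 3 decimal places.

0.048

n = 5, Σx = 340, Σy = 34.04, Σxy = 2533.04, Σx² = 27666
Sxx = Σx² − (Σx)²/n = 27666 − 23120 = 4546
Sxy = Σxy − (Σx)(Σy)/n = 2533.04 − 2314.72 = 218.32
b = Sxy/Sxx = 218.32/4546 = 0.048025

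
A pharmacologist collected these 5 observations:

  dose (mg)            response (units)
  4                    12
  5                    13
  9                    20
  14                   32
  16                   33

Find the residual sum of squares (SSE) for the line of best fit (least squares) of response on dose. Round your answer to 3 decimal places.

n = 5, Σx = 48, Σy = 110, Σxy = 1269, Σx² = 574, Σy² = 2826
Sxx = Σx² − (Σx)²/n = 574 − 460.8 = 113.2
Sxy = Σxy − (Σx)(Σy)/n = 1269 − 1056 = 213
Syy = Σy² − (Σy)²/n = 2826 − 2420 = 406
b = Sxy/Sxx = 213/113.2 = 1.881625
SSE = Syy − b·Sxy = 406 − 1.881625·213 = 5.213781

5.214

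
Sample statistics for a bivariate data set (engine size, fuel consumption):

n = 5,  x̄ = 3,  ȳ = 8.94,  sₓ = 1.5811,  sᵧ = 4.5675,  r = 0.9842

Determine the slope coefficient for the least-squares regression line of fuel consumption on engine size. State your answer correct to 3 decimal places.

b = r · sᵧ/sₓ = 0.9842 · 4.5675/1.5811 = 2.843168

2.843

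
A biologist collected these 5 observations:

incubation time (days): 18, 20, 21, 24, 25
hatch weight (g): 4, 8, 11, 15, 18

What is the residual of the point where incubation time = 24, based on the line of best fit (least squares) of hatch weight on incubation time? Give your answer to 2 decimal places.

-0.78

n = 5, Σx = 108, Σy = 56, Σxy = 1273, Σx² = 2366
Sxx = Σx² − (Σx)²/n = 2366 − 2332.8 = 33.2
Sxy = Σxy − (Σx)(Σy)/n = 1273 − 1209.6 = 63.4
b = Sxy/Sxx = 63.4/33.2 = 1.909639
a = ȳ − b·x̄ = 11.2 − 1.909639·21.6 = -30.048193
ŷ(24) = -30.048193 + 1.909639·24 = 15.783133
residual = y − ŷ = 15 − 15.783133 = -0.783133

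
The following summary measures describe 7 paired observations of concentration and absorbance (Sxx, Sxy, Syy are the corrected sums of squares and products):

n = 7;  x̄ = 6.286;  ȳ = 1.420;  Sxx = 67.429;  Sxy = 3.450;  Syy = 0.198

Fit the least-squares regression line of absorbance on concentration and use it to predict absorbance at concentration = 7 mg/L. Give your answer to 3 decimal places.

1.457

b = Sxy/Sxx = 3.45/67.429 = 0.051165
a = ȳ − b·x̄ = 1.42 − 0.051165·6.286 = 1.098377
ŷ(7) = a + b·7 = 1.098377 + 0.051165·7 = 1.456532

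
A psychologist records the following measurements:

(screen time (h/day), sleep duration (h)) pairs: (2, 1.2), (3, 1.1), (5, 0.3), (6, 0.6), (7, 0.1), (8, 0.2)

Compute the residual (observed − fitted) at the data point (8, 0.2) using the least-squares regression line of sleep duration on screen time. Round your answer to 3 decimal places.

0.143

n = 6, Σx = 31, Σy = 3.5, Σxy = 13.1, Σx² = 187
Sxx = Σx² − (Σx)²/n = 187 − 160.166667 = 26.833333
Sxy = Σxy − (Σx)(Σy)/n = 13.1 − 18.083333 = -4.983333
b = Sxy/Sxx = -4.983333/26.833333 = -0.185714
a = ȳ − b·x̄ = 0.583333 − (-0.185714)·5.166667 = 1.542857
ŷ(8) = 1.542857 + (-0.185714)·8 = 0.057143
residual = y − ŷ = 0.2 − 0.057143 = 0.142857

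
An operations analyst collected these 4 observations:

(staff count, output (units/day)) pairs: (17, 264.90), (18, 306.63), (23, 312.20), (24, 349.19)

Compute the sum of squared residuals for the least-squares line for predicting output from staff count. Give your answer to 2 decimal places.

n = 4, Σx = 82, Σy = 1232.92, Σxy = 25583.8, Σx² = 1718, Σy² = 383596.463
Sxx = Σx² − (Σx)²/n = 1718 − 1681 = 37
Sxy = Σxy − (Σx)(Σy)/n = 25583.8 − 25274.86 = 308.94
Syy = Σy² − (Σy)²/n = 383596.463 − 380022.9316 = 3573.5314
b = Sxy/Sxx = 308.94/37 = 8.349730
SSE = Syy − b·Sxy = 3573.5314 − 8.349730·308.94 = 993.965897

993.97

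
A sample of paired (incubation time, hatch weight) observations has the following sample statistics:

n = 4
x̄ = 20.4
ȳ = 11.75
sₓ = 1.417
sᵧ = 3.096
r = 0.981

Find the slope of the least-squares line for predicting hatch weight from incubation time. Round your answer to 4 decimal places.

b = r · sᵧ/sₓ = 0.981 · 3.096/1.417 = 2.143385

2.1434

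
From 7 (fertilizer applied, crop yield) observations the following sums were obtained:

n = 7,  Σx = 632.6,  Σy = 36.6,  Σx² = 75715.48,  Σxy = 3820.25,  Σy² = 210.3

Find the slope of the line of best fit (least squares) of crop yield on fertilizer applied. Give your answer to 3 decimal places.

0.028

Sxx = Σx² − (Σx)²/n = 75715.48 − 57168.965714 = 18546.514286
Sxy = Σxy − (Σx)(Σy)/n = 3820.25 − 3307.594286 = 512.655714
b = Sxy/Sxx = 512.655714/18546.514286 = 0.027642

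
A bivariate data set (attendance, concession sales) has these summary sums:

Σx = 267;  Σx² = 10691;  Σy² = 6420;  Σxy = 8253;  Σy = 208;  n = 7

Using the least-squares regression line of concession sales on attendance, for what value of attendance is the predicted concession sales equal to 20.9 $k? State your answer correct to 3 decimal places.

24.150

Sxx = Σx² − (Σx)²/n = 10691 − 10184.142857 = 506.857143
Sxy = Σxy − (Σx)(Σy)/n = 8253 − 7933.714286 = 319.285714
b = Sxy/Sxx = 319.285714/506.857143 = 0.629932
a = ȳ − b·x̄ = 29.714286 − 0.629932·38.142857 = 5.686866
Set a + b·x = 20.9: x = (20.9 − 5.686866) / 0.629932 = 24.150425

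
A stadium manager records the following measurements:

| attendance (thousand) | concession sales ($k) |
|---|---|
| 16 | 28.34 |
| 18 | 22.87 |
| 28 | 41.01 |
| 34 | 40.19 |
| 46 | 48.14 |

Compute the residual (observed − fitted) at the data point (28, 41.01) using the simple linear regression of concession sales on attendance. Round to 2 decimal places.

5.21

n = 5, Σx = 142, Σy = 180.55, Σxy = 5594.28, Σx² = 4636
Sxx = Σx² − (Σx)²/n = 4636 − 4032.8 = 603.2
Sxy = Σxy − (Σx)(Σy)/n = 5594.28 − 5127.62 = 466.66
b = Sxy/Sxx = 466.66/603.2 = 0.773641
a = ȳ − b·x̄ = 36.11 − 0.773641·28.4 = 14.138607
ŷ(28) = 14.138607 + 0.773641·28 = 35.800544
residual = y − ŷ = 41.01 − 35.800544 = 5.209456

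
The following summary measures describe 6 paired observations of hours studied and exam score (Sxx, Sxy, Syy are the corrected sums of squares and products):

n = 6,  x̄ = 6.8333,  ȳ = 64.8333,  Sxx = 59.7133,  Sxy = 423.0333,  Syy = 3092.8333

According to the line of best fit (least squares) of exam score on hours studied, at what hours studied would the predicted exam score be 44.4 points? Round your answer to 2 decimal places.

b = Sxy/Sxx = 423.0333/59.7133 = 7.084407
a = ȳ − b·x̄ = 64.8333 − 7.084407·6.8333 = 16.423424
Set a + b·x = 44.4: x = (44.4 − 16.423424) / 7.084407 = 3.949036

3.95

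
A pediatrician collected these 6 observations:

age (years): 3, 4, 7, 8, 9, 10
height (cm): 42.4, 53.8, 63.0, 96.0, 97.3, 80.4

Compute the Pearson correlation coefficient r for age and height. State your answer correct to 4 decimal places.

n = 6, Σx = 41, Σy = 432.9, Σxy = 3231.1, Σx² = 319, Σy² = 33808.65
Sxx = Σx² − (Σx)²/n = 319 − 280.166667 = 38.833333
Sxy = Σxy − (Σx)(Σy)/n = 3231.1 − 2958.15 = 272.95
Syy = Σy² − (Σy)²/n = 33808.65 − 31233.735 = 2574.915
r = Sxy/√(Sxx·Syy) = 272.95/√(99992.5325) = 272.95/316.215959 = 0.863176

0.8632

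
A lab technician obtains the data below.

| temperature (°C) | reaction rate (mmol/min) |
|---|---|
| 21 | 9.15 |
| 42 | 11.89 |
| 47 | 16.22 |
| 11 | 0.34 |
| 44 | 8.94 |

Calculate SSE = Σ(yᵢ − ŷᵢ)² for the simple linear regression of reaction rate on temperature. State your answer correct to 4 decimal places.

n = 5, Σx = 165, Σy = 46.54, Σxy = 1850.97, Σx² = 6471, Σy² = 568.2222
Sxx = Σx² − (Σx)²/n = 6471 − 5445 = 1026
Sxy = Σxy − (Σx)(Σy)/n = 1850.97 − 1535.82 = 315.15
Syy = Σy² − (Σy)²/n = 568.2222 − 433.19432 = 135.02788
b = Sxy/Sxx = 315.15/1026 = 0.307164
SSE = Syy − b·Sxy = 135.02788 − 0.307164·315.15 = 38.225226

38.2252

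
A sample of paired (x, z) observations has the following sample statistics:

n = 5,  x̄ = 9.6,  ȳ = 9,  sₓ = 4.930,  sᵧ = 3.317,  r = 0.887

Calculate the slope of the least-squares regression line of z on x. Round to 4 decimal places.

b = r · sᵧ/sₓ = 0.887 · 3.317/4.93 = 0.596791

0.5968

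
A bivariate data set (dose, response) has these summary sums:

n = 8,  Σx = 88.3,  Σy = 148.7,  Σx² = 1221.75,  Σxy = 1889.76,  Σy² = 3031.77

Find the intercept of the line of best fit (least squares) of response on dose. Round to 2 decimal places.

7.49

Sxx = Σx² − (Σx)²/n = 1221.75 − 974.61125 = 247.13875
Sxy = Σxy − (Σx)(Σy)/n = 1889.76 − 1641.27625 = 248.48375
b = Sxy/Sxx = 248.48375/247.13875 = 1.005442
a = ȳ − b·x̄ = 18.5875 − 1.005442·11.0375 = 7.489931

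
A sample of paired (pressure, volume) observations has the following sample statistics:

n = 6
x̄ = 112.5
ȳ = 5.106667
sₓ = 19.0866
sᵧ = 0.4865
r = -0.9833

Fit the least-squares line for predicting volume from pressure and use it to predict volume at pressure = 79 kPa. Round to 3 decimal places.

5.946

b = r · sᵧ/sₓ = -0.9833 · 0.4865/19.0866 = -0.025063
a = ȳ − b·x̄ = 5.106667 − (-0.025063)·112.5 = 7.926302
ŷ(79) = a + b·79 = 7.926302 + (-0.025063)·79 = 5.946292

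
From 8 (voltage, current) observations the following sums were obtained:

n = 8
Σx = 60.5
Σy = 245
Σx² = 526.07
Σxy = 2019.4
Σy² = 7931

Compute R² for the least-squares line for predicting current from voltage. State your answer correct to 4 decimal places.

Sxx = Σx² − (Σx)²/n = 526.07 − 457.53125 = 68.53875
Sxy = Σxy − (Σx)(Σy)/n = 2019.4 − 1852.8125 = 166.5875
Syy = Σy² − (Σy)²/n = 7931 − 7503.125 = 427.875
R² = Sxy²/(Sxx·Syy) = (166.5875)²/(68.53875·427.875) = 0.946306

0.9463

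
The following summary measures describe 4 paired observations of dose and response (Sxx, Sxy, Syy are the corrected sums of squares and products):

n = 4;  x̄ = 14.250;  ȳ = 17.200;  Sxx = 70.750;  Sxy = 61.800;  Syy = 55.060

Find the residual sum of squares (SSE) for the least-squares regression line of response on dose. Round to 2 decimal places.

b = Sxy/Sxx = 61.8/70.75 = 0.873498
SSE = Syy − b·Sxy = 55.06 − 0.873498·61.8 = 1.077809

1.08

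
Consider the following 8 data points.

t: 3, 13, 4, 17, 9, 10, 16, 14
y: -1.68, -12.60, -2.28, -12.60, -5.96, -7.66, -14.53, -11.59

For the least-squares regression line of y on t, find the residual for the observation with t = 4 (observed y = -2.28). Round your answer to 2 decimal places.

n = 8, Σx = 86, Σy = -68.9, Σxy = -917.14, Σx² = 1116
Sxx = Σx² − (Σx)²/n = 1116 − 924.5 = 191.5
Sxy = Σxy − (Σx)(Σy)/n = -917.14 − (-740.675) = -176.465
b = Sxy/Sxx = -176.465/191.5 = -0.921488
a = ȳ − b·x̄ = -8.6125 − (-0.921488)·10.75 = 1.293499
ŷ(4) = 1.293499 + (-0.921488)·4 = -2.392454
residual = y − ŷ = -2.28 − (-2.392454) = 0.112454

0.11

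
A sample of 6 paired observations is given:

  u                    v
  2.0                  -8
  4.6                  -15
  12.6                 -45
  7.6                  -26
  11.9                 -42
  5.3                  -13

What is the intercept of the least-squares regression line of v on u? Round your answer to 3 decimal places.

n = 6, Σx = 44, Σy = -149, Σxy = -1418.3, Σx² = 411.38
Sxx = Σx² − (Σx)²/n = 411.38 − 322.666667 = 88.713333
Sxy = Σxy − (Σx)(Σy)/n = -1418.3 − (-1092.666667) = -325.633333
b = Sxy/Sxx = -325.633333/88.713333 = -3.670624
a = ȳ − b·x̄ = -24.833333 − (-3.670624)·7.333333 = 2.084580

2.085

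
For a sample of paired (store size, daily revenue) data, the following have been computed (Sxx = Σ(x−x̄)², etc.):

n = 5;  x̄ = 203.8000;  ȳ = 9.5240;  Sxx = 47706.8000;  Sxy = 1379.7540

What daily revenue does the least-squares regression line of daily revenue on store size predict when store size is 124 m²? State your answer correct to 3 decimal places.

7.216

b = Sxy/Sxx = 1379.754/47706.8 = 0.028922
a = ȳ − b·x̄ = 9.524 − 0.028922·203.8 = 3.629791
ŷ(124) = a + b·124 = 3.629791 + 0.028922·124 = 7.216061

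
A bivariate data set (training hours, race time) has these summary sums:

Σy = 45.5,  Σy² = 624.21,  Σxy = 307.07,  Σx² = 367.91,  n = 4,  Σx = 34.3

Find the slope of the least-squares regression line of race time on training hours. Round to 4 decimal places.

-1.1261

Sxx = Σx² − (Σx)²/n = 367.91 − 294.1225 = 73.7875
Sxy = Σxy − (Σx)(Σy)/n = 307.07 − 390.1625 = -83.0925
b = Sxy/Sxx = -83.0925/73.7875 = -1.126105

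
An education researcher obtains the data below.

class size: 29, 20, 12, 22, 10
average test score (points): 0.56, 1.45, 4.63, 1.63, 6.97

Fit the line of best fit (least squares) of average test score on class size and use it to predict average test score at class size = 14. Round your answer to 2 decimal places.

n = 5, Σx = 93, Σy = 15.24, Σxy = 206.36, Σx² = 1969
Sxx = Σx² − (Σx)²/n = 1969 − 1729.8 = 239.2
Sxy = Σxy − (Σx)(Σy)/n = 206.36 − 283.464 = -77.104
b = Sxy/Sxx = -77.104/239.2 = -0.322341
a = ȳ − b·x̄ = 3.048 − (-0.322341)·18.6 = 9.043545
ŷ(14) = a + b·14 = 9.043545 + (-0.322341)·14 = 4.530769

4.53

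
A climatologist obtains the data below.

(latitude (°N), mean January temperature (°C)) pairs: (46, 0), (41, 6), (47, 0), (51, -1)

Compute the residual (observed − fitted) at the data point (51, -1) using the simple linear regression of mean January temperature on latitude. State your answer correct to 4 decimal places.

n = 4, Σx = 185, Σy = 5, Σxy = 195, Σx² = 8607
Sxx = Σx² − (Σx)²/n = 8607 − 8556.25 = 50.75
Sxy = Σxy − (Σx)(Σy)/n = 195 − 231.25 = -36.25
b = Sxy/Sxx = -36.25/50.75 = -0.714286
a = ȳ − b·x̄ = 1.25 − (-0.714286)·46.25 = 34.285714
ŷ(51) = 34.285714 + (-0.714286)·51 = -2.142857
residual = y − ŷ = -1 − (-2.142857) = 1.142857

1.1429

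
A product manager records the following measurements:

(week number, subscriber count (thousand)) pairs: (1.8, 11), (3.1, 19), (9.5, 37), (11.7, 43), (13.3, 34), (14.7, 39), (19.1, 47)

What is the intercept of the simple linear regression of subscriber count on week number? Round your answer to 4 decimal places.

12.5405

n = 7, Σx = 73.2, Σy = 230, Σxy = 2856.5, Σx² = 997.78
Sxx = Σx² − (Σx)²/n = 997.78 − 765.462857 = 232.317143
Sxy = Σxy − (Σx)(Σy)/n = 2856.5 − 2405.142857 = 451.357143
b = Sxy/Sxx = 451.357143/232.317143 = 1.942849
a = ȳ − b·x̄ = 32.857143 − 1.942849·10.457143 = 12.540493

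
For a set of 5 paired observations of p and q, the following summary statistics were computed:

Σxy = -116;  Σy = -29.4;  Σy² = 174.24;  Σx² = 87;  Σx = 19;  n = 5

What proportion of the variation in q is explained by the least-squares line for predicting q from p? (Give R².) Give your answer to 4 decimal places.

Sxx = Σx² − (Σx)²/n = 87 − 72.2 = 14.8
Sxy = Σxy − (Σx)(Σy)/n = -116 − (-111.72) = -4.28
Syy = Σy² − (Σy)²/n = 174.24 − 172.872 = 1.368
R² = Sxy²/(Sxx·Syy) = (-4.28)²/(14.8·1.368) = 0.904773

0.9048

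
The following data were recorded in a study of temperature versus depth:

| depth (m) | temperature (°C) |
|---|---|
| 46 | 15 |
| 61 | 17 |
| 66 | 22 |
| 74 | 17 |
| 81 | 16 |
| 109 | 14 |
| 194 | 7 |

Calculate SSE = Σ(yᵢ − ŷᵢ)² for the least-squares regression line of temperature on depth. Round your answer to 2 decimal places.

37.58

n = 7, Σx = 631, Σy = 108, Σxy = 8617, Σx² = 71747, Σy² = 1788
Sxx = Σx² − (Σx)²/n = 71747 − 56880.142857 = 14866.857143
Sxy = Σxy − (Σx)(Σy)/n = 8617 − 9735.428571 = -1118.428571
Syy = Σy² − (Σy)²/n = 1788 − 1666.285714 = 121.714286
b = Sxy/Sxx = -1118.428571/14866.857143 = -0.075230
SSE = Syy − b·Sxy = 121.714286 − (-0.075230)·(-1118.428571) = 37.575287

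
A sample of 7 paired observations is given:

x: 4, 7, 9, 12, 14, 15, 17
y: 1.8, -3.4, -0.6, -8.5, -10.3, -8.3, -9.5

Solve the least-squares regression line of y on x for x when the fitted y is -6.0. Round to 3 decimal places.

n = 7, Σx = 78, Σy = -38.8, Σxy = -554.2, Σx² = 1000
Sxx = Σx² − (Σx)²/n = 1000 − 869.142857 = 130.857143
Sxy = Σxy − (Σx)(Σy)/n = -554.2 − (-432.342857) = -121.857143
b = Sxy/Sxx = -121.857143/130.857143 = -0.931223
a = ȳ − b·x̄ = -5.542857 − (-0.931223)·11.142857 = 4.833624
Set a + b·x = -6.0: x = (-6.0 − 4.833624) / (-0.931223) = 11.633763

11.634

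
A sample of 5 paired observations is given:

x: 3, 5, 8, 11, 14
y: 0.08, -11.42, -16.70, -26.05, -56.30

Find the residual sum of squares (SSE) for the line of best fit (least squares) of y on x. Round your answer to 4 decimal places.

175.6352

n = 5, Σx = 41, Σy = -110.39, Σxy = -1265.21, Σx² = 415, Σy² = 4257.6053
Sxx = Σx² − (Σx)²/n = 415 − 336.2 = 78.8
Sxy = Σxy − (Σx)(Σy)/n = -1265.21 − (-905.198) = -360.012
Syy = Σy² − (Σy)²/n = 4257.6053 − 2437.19042 = 1820.41488
b = Sxy/Sxx = -360.012/78.8 = -4.568680
SSE = Syy − b·Sxy = 1820.41488 − (-4.568680)·(-360.012) = 175.635183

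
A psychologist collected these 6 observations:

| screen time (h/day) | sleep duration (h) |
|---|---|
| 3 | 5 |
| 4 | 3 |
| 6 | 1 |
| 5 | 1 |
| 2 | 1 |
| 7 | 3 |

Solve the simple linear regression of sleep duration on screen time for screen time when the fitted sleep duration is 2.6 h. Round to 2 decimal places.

n = 6, Σx = 27, Σy = 14, Σxy = 61, Σx² = 139
Sxx = Σx² − (Σx)²/n = 139 − 121.5 = 17.5
Sxy = Σxy − (Σx)(Σy)/n = 61 − 63 = -2
b = Sxy/Sxx = -2/17.5 = -0.114286
a = ȳ − b·x̄ = 2.333333 − (-0.114286)·4.5 = 2.847619
Set a + b·x = 2.6: x = (2.6 − 2.847619) / (-0.114286) = 2.166667

2.17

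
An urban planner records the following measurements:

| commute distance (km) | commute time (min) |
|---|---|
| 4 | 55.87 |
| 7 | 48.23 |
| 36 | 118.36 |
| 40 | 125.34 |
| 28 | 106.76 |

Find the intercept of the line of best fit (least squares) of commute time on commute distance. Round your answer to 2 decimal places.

41.36

n = 5, Σx = 115, Σy = 454.56, Σxy = 12824.93, Σx² = 3745
Sxx = Σx² − (Σx)²/n = 3745 − 2645 = 1100
Sxy = Σxy − (Σx)(Σy)/n = 12824.93 − 10454.88 = 2370.05
b = Sxy/Sxx = 2370.05/1100 = 2.154591
a = ȳ − b·x̄ = 90.912 − 2.154591·23 = 41.356409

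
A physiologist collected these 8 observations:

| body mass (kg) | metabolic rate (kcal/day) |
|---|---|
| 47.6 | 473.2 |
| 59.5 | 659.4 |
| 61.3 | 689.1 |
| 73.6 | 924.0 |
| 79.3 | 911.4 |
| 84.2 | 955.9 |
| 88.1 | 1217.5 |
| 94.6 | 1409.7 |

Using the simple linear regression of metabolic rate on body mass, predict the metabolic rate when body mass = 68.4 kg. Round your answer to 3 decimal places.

812.065

n = 8, Σx = 588.2, Σy = 7240.2, Σxy = 565387.02, Σx² = 45069.56
Sxx = Σx² − (Σx)²/n = 45069.56 − 43247.405 = 1822.155
Sxy = Σxy − (Σx)(Σy)/n = 565387.02 − 532335.705 = 33051.315
b = Sxy/Sxx = 33051.315/1822.155 = 18.138586
a = ȳ − b·x̄ = 905.025 − 18.138586·73.525 = -428.614529
ŷ(68.4) = a + b·68.4 = -428.614529 + 18.138586·68.4 = 812.064747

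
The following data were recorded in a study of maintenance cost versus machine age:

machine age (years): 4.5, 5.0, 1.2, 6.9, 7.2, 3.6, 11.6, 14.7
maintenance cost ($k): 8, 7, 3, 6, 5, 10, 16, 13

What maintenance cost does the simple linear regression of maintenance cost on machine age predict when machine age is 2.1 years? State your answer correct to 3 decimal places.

5.019

n = 8, Σx = 54.7, Σy = 68, Σxy = 564.7, Σx² = 509.75
Sxx = Σx² − (Σx)²/n = 509.75 − 374.01125 = 135.73875
Sxy = Σxy − (Σx)(Σy)/n = 564.7 − 464.95 = 99.75
b = Sxy/Sxx = 99.75/135.73875 = 0.734868
a = ȳ − b·x̄ = 8.5 − 0.734868·6.8375 = 3.475343
ŷ(2.1) = a + b·2.1 = 3.475343 + 0.734868·2.1 = 5.018565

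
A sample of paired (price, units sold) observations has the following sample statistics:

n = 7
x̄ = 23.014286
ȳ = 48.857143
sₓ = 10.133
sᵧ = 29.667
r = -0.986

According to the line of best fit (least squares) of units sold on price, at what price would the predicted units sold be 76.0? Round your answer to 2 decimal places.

b = r · sᵧ/sₓ = -0.986 · 29.667/10.133 = -2.886772
a = ȳ − b·x̄ = 48.857143 − (-2.886772)·23.014286 = 115.294142
Set a + b·x = 76.0: x = (76.0 − 115.294142) / (-2.886772) = 13.611792

13.61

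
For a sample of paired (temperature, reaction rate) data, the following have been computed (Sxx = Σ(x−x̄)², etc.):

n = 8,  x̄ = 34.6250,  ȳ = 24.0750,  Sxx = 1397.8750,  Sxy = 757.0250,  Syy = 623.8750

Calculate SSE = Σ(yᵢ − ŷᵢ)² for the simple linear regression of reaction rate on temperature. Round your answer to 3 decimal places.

213.905

b = Sxy/Sxx = 757.025/1397.875 = 0.541554
SSE = Syy − b·Sxy = 623.875 − 0.541554·757.025 = 213.904974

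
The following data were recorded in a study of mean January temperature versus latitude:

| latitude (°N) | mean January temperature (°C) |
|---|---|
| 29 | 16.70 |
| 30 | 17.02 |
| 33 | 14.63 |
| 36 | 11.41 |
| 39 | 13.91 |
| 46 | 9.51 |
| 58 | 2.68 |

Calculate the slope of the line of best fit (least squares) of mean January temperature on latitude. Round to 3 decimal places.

n = 7, Σx = 271, Σy = 85.86, Σxy = 3023.84, Σx² = 11127
Sxx = Σx² − (Σx)²/n = 11127 − 10491.571429 = 635.428571
Sxy = Σxy − (Σx)(Σy)/n = 3023.84 − 3324.008571 = -300.168571
b = Sxy/Sxx = -300.168571/635.428571 = -0.472388

-0.472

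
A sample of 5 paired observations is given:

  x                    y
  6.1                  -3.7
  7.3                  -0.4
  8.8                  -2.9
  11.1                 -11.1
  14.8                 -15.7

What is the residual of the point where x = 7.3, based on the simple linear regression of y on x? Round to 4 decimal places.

n = 5, Σx = 48.1, Σy = -33.8, Σxy = -406.58, Σx² = 510.19
Sxx = Σx² − (Σx)²/n = 510.19 − 462.722 = 47.468
Sxy = Σxy − (Σx)(Σy)/n = -406.58 − (-325.156) = -81.424
b = Sxy/Sxx = -81.424/47.468 = -1.715345
a = ȳ − b·x̄ = -6.76 − (-1.715345)·9.62 = 9.741620
ŷ(7.3) = 9.741620 + (-1.715345)·7.3 = -2.780399
residual = y − ŷ = -0.4 − (-2.780399) = 2.380399

2.3804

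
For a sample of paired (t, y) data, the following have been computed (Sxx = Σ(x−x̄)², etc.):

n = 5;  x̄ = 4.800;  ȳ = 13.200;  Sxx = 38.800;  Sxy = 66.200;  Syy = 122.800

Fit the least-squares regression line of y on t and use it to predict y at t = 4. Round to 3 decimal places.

b = Sxy/Sxx = 66.2/38.8 = 1.706186
a = ȳ − b·x̄ = 13.2 − 1.706186·4.8 = 5.010309
ŷ(4) = a + b·4 = 5.010309 + 1.706186·4 = 11.835052

11.835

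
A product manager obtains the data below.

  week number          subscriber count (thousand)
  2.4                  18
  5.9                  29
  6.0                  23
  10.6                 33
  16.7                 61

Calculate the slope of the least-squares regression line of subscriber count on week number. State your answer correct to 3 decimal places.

2.928

n = 5, Σx = 41.6, Σy = 164, Σxy = 1720.8, Σx² = 467.82
Sxx = Σx² − (Σx)²/n = 467.82 − 346.112 = 121.708
Sxy = Σxy − (Σx)(Σy)/n = 1720.8 − 1364.48 = 356.32
b = Sxy/Sxx = 356.32/121.708 = 2.927663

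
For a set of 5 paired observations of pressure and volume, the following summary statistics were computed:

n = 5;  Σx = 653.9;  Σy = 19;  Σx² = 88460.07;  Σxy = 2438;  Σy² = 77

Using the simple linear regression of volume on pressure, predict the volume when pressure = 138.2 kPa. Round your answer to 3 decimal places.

Sxx = Σx² − (Σx)²/n = 88460.07 − 85517.042 = 2943.028
Sxy = Σxy − (Σx)(Σy)/n = 2438 − 2484.82 = -46.82
b = Sxy/Sxx = -46.82/2943.028 = -0.015909
a = ȳ − b·x̄ = 3.8 − (-0.015909)·130.78 = 5.880551
ŷ(138.2) = a + b·138.2 = 5.880551 + (-0.015909)·138.2 = 3.681957

3.682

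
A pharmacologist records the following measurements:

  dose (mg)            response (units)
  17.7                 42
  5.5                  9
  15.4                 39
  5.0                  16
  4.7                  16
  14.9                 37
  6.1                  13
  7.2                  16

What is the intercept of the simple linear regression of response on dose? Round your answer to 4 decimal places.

n = 8, Σx = 76.5, Σy = 188, Σxy = 2294.5, Σx² = 938.85
Sxx = Σx² − (Σx)²/n = 938.85 − 731.53125 = 207.31875
Sxy = Σxy − (Σx)(Σy)/n = 2294.5 − 1797.75 = 496.75
b = Sxy/Sxx = 496.75/207.31875 = 2.396069
a = ȳ − b·x̄ = 23.5 − 2.396069·9.5625 = 0.587592

0.5876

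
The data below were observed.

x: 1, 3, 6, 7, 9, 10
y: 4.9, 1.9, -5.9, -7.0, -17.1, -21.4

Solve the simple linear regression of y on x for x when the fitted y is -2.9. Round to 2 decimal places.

4.44

n = 6, Σx = 36, Σy = -44.6, Σxy = -441.7, Σx² = 276
Sxx = Σx² − (Σx)²/n = 276 − 216 = 60
Sxy = Σxy − (Σx)(Σy)/n = -441.7 − (-267.6) = -174.1
b = Sxy/Sxx = -174.1/60 = -2.901667
a = ȳ − b·x̄ = -7.433333 − (-2.901667)·6 = 9.976667
Set a + b·x = -2.9: x = (-2.9 − 9.976667) / (-2.901667) = 4.437679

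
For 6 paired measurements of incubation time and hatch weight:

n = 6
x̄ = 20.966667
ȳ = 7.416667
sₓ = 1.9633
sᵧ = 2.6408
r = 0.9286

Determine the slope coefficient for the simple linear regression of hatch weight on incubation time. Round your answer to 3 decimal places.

1.249

b = r · sᵧ/sₓ = 0.9286 · 2.6408/1.9633 = 1.249043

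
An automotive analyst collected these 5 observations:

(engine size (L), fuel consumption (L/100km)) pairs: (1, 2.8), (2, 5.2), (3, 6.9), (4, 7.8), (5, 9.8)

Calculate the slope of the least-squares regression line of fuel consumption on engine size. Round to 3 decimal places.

n = 5, Σx = 15, Σy = 32.5, Σxy = 114.1, Σx² = 55
Sxx = Σx² − (Σx)²/n = 55 − 45 = 10
Sxy = Σxy − (Σx)(Σy)/n = 114.1 − 97.5 = 16.6
b = Sxy/Sxx = 16.6/10 = 1.66

1.660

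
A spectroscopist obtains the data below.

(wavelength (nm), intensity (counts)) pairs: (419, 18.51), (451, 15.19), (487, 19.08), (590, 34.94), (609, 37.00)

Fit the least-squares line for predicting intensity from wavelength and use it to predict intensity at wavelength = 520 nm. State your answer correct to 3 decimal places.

n = 5, Σx = 2556, Σy = 124.72, Σxy = 67045.94, Σx² = 1335112
Sxx = Σx² − (Σx)²/n = 1335112 − 1306627.2 = 28484.8
Sxy = Σxy − (Σx)(Σy)/n = 67045.94 − 63756.864 = 3289.076
b = Sxy/Sxx = 3289.076/28484.8 = 0.115468
a = ȳ − b·x̄ = 24.944 − 0.115468·511.2 = -34.083118
ŷ(520) = a + b·520 = -34.083118 + 0.115468·520 = 25.960116

25.960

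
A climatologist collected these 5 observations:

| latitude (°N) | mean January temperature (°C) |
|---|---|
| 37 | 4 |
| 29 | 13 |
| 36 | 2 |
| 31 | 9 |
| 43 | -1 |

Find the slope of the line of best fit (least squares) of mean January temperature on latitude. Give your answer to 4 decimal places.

-0.9719

n = 5, Σx = 176, Σy = 27, Σxy = 833, Σx² = 6316
Sxx = Σx² − (Σx)²/n = 6316 − 6195.2 = 120.8
Sxy = Σxy − (Σx)(Σy)/n = 833 − 950.4 = -117.4
b = Sxy/Sxx = -117.4/120.8 = -0.971854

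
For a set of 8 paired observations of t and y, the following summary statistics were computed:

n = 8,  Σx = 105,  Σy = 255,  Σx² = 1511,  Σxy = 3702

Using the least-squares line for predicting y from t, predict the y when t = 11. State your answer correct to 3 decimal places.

Sxx = Σx² − (Σx)²/n = 1511 − 1378.125 = 132.875
Sxy = Σxy − (Σx)(Σy)/n = 3702 − 3346.875 = 355.125
b = Sxy/Sxx = 355.125/132.875 = 2.672625
a = ȳ − b·x̄ = 31.875 − 2.672625·13.125 = -3.203198
ŷ(11) = a + b·11 = -3.203198 + 2.672625·11 = 26.195673

26.196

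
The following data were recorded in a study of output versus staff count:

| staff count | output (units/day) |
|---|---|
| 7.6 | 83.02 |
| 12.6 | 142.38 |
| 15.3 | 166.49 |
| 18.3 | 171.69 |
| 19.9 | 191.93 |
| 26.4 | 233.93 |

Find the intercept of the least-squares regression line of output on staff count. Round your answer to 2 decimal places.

36.69

n = 6, Σx = 100.1, Σy = 989.44, Σxy = 18109.323, Σx² = 1878.47
Sxx = Σx² − (Σx)²/n = 1878.47 − 1670.001667 = 208.468333
Sxy = Σxy − (Σx)(Σy)/n = 18109.323 − 16507.157333 = 1602.165667
b = Sxy/Sxx = 1602.165667/208.468333 = 7.685415
a = ȳ − b·x̄ = 164.906667 − 7.685415·16.683333 = 36.688326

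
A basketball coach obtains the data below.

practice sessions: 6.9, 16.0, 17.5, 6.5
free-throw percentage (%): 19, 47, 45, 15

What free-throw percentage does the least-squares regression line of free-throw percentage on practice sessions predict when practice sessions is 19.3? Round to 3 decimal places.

n = 4, Σx = 46.9, Σy = 126, Σxy = 1768.1, Σx² = 652.11
Sxx = Σx² − (Σx)²/n = 652.11 − 549.9025 = 102.2075
Sxy = Σxy − (Σx)(Σy)/n = 1768.1 − 1477.35 = 290.75
b = Sxy/Sxx = 290.75/102.2075 = 2.844703
a = ȳ − b·x̄ = 31.5 − 2.844703·11.725 = -1.854145
ŷ(19.3) = a + b·19.3 = -1.854145 + 2.844703·19.3 = 53.048627

53.049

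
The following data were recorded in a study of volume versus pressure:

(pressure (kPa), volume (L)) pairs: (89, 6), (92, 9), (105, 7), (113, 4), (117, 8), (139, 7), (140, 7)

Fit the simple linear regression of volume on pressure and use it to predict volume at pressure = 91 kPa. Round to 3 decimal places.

n = 7, Σx = 795, Σy = 48, Σxy = 5438, Σx² = 92789
Sxx = Σx² − (Σx)²/n = 92789 − 90289.285714 = 2499.714286
Sxy = Σxy − (Σx)(Σy)/n = 5438 − 5451.428571 = -13.428571
b = Sxy/Sxx = -13.428571/2499.714286 = -0.005372
a = ȳ − b·x̄ = 6.857143 − (-0.005372)·113.571429 = 7.467253
ŷ(91) = a + b·91 = 7.467253 + (-0.005372)·91 = 6.978398

6.978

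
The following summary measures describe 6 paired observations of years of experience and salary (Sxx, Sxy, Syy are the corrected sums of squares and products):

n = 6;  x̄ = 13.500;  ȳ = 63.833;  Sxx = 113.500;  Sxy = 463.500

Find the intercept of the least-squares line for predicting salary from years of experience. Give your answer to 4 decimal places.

b = Sxy/Sxx = 463.5/113.5 = 4.083700
a = ȳ − b·x̄ = 63.833 − 4.083700·13.5 = 8.703044

8.7030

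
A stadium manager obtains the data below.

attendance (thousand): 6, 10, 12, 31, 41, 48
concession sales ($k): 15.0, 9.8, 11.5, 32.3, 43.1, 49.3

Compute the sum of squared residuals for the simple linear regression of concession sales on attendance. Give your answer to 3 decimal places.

n = 6, Σx = 148, Σy = 161, Σxy = 5460.8, Σx² = 5226, Σy² = 5784.68
Sxx = Σx² − (Σx)²/n = 5226 − 3650.666667 = 1575.333333
Sxy = Σxy − (Σx)(Σy)/n = 5460.8 − 3971.333333 = 1489.466667
Syy = Σy² − (Σy)²/n = 5784.68 − 4320.166667 = 1464.513333
b = Sxy/Sxx = 1489.466667/1575.333333 = 0.945493
SSE = Syy − b·Sxy = 1464.513333 − 0.945493·1489.466667 = 56.233000

56.233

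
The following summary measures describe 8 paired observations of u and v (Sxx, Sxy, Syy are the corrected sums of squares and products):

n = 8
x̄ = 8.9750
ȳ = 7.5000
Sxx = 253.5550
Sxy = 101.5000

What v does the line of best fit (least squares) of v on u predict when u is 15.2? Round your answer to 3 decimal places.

b = Sxy/Sxx = 101.5/253.555 = 0.400308
a = ȳ − b·x̄ = 7.5 − 0.400308·8.975 = 3.907239
ŷ(15.2) = a + b·15.2 = 3.907239 + 0.400308·15.2 = 9.991915

9.992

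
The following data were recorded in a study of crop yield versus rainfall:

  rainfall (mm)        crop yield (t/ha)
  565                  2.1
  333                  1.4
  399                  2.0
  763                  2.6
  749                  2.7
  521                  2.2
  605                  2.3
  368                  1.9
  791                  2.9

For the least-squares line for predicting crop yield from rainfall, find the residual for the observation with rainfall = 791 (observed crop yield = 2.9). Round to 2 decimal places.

n = 9, Σx = 5094, Σy = 20.1, Σxy = 11987.6, Σx² = 3131056
Sxx = Σx² − (Σx)²/n = 3131056 − 2883204 = 247852
Sxy = Σxy − (Σx)(Σy)/n = 11987.6 − 11376.6 = 611
b = Sxy/Sxx = 611/247852 = 0.002465
a = ȳ − b·x̄ = 2.233333 − 0.002465·566 = 0.838041
ŷ(791) = 0.838041 + 0.002465·791 = 2.787999
residual = y − ŷ = 2.9 − 2.787999 = 0.112001

0.11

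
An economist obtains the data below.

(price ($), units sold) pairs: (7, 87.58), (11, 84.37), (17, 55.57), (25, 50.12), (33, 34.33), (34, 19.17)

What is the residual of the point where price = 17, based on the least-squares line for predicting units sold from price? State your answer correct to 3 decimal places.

-9.280

n = 6, Σx = 127, Σy = 331.14, Σxy = 5523.49, Σx² = 3329
Sxx = Σx² − (Σx)²/n = 3329 − 2688.166667 = 640.833333
Sxy = Σxy − (Σx)(Σy)/n = 5523.49 − 7009.13 = -1485.64
b = Sxy/Sxx = -1485.64/640.833333 = -2.318294
a = ȳ − b·x̄ = 55.19 − (-2.318294)·21.166667 = 104.260554
ŷ(17) = 104.260554 + (-2.318294)·17 = 64.849558
residual = y − ŷ = 55.57 − 64.849558 = -9.279558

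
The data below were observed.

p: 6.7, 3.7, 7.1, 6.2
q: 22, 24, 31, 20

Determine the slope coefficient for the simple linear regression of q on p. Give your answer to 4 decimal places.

0.7956

n = 4, Σx = 23.7, Σy = 97, Σxy = 580.3, Σx² = 147.43
Sxx = Σx² − (Σx)²/n = 147.43 − 140.4225 = 7.0075
Sxy = Σxy − (Σx)(Σy)/n = 580.3 − 574.725 = 5.575
b = Sxy/Sxx = 5.575/7.0075 = 0.795576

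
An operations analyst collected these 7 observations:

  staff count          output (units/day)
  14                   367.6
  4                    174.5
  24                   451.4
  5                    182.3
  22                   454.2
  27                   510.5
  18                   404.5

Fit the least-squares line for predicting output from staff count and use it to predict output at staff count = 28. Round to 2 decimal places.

534.49

n = 7, Σx = 114, Σy = 2545, Σxy = 48646.4, Σx² = 2350
Sxx = Σx² − (Σx)²/n = 2350 − 1856.571429 = 493.428571
Sxy = Σxy − (Σx)(Σy)/n = 48646.4 − 41447.142857 = 7199.257143
b = Sxy/Sxx = 7199.257143/493.428571 = 14.590272
a = ȳ − b·x̄ = 363.571429 − 14.590272·16.285714 = 125.958425
ŷ(28) = a + b·28 = 125.958425 + 14.590272·28 = 534.486045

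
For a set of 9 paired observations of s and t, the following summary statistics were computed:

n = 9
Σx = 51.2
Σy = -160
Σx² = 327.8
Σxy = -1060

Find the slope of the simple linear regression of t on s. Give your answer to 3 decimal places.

Sxx = Σx² − (Σx)²/n = 327.8 − 291.271111 = 36.528889
Sxy = Σxy − (Σx)(Σy)/n = -1060 − (-910.222222) = -149.777778
b = Sxy/Sxx = -149.777778/36.528889 = -4.100256

-4.100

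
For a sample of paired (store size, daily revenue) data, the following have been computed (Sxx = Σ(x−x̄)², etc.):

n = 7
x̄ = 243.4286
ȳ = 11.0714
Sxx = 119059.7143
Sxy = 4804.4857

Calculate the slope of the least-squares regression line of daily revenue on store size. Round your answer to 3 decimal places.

0.040

b = Sxy/Sxx = 4804.4857/119059.7143 = 0.040354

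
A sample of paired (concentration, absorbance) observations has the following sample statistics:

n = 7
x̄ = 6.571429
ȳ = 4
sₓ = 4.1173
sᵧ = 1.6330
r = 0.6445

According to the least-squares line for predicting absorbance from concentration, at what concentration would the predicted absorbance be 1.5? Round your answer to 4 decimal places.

-3.2087

b = r · sᵧ/sₓ = 0.6445 · 1.633/4.1173 = 0.255621
a = ȳ − b·x̄ = 4 − 0.255621·6.571429 = 2.320204
Set a + b·x = 1.5: x = (1.5 − 2.320204) / 0.255621 = -3.208674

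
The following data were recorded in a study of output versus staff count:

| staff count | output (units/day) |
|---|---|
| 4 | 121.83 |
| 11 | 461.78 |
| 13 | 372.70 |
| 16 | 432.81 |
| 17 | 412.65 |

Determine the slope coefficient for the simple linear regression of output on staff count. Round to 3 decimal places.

n = 5, Σx = 61, Σy = 1801.77, Σxy = 24352.01, Σx² = 851
Sxx = Σx² − (Σx)²/n = 851 − 744.2 = 106.8
Sxy = Σxy − (Σx)(Σy)/n = 24352.01 − 21981.594 = 2370.416
b = Sxy/Sxx = 2370.416/106.8 = 22.194906

22.195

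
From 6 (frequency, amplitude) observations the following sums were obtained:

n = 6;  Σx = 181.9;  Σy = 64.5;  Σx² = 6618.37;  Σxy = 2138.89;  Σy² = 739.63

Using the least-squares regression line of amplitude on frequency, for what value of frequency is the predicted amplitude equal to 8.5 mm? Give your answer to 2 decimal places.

Sxx = Σx² − (Σx)²/n = 6618.37 − 5514.601667 = 1103.768333
Sxy = Σxy − (Σx)(Σy)/n = 2138.89 − 1955.425 = 183.465
b = Sxy/Sxx = 183.465/1103.768333 = 0.166217
a = ȳ − b·x̄ = 10.75 − 0.166217·30.316667 = 5.710856
Set a + b·x = 8.5: x = (8.5 − 5.710856) / 0.166217 = 16.780141

16.78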